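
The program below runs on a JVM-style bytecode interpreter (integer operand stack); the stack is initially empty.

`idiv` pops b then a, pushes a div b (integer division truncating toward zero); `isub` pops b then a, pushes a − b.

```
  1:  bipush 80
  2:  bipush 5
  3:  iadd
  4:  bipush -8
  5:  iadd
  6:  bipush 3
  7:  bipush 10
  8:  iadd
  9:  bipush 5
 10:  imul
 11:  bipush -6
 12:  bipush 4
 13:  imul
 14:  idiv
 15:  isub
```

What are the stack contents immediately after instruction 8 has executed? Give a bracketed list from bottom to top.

[77, 13]

bipush 80 -> [80]
bipush 5  -> [80, 5]
iadd      -> [85]
bipush -8 -> [85, -8]
iadd      -> [77]
bipush 3  -> [77, 3]
bipush 10 -> [77, 3, 10]
iadd      -> [77, 13]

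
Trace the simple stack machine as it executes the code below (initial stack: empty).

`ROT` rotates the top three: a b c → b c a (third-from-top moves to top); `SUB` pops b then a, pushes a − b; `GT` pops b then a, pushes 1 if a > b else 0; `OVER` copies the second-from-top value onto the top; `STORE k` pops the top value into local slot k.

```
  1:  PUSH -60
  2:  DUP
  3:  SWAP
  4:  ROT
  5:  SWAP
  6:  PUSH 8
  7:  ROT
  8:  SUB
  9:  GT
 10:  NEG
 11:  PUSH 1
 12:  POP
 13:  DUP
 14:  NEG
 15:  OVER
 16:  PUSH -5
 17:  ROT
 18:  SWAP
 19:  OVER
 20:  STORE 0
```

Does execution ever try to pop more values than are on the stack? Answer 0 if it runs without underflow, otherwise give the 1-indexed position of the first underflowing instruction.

4

PUSH -60 : -60
DUP      : -60 -60
SWAP     : -60 -60
ROT  — needs 3 operands, stack has 2 → underflow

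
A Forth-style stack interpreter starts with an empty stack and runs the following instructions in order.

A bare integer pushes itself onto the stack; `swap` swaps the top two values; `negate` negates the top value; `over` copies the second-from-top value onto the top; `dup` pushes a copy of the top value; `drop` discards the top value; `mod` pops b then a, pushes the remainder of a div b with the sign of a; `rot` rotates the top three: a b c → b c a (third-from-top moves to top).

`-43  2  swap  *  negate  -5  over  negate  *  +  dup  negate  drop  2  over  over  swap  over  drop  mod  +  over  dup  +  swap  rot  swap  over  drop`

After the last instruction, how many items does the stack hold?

3

-43    -> [-43]
2      -> [-43, 2]
swap   -> [2, -43]
*      -> [-86]
negate -> [86]
-5     -> [86, -5]
over   -> [86, -5, 86]
negate -> [86, -5, -86]
*      -> [86, 430]
+      -> [516]
dup    -> [516, 516]
negate -> [516, -516]
drop   -> [516]
2      -> [516, 2]
over   -> [516, 2, 516]
over   -> [516, 2, 516, 2]
swap   -> [516, 2, 2, 516]
over   -> [516, 2, 2, 516, 2]
drop   -> [516, 2, 2, 516]
mod    -> [516, 2, 2]
+      -> [516, 4]
over   -> [516, 4, 516]
dup    -> [516, 4, 516, 516]
+      -> [516, 4, 1032]
swap   -> [516, 1032, 4]
rot    -> [1032, 4, 516]
swap   -> [1032, 516, 4]
over   -> [1032, 516, 4, 516]
drop   -> [1032, 516, 4]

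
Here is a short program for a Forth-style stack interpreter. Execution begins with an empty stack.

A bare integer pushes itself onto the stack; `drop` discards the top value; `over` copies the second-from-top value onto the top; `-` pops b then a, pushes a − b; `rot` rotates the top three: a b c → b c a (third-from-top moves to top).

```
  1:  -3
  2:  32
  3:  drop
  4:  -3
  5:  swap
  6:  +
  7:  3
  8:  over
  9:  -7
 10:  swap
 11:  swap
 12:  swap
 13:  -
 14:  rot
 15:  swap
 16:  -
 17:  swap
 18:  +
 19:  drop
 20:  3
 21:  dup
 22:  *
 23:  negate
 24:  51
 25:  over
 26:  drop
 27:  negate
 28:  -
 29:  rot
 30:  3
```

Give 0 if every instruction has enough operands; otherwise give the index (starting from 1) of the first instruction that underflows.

-3     → [-3]
32     → [-3, 32]
drop   → [-3]
-3     → [-3, -3]
swap   → [-3, -3]
+      → [-6]
3      → [-6, 3]
over   → [-6, 3, -6]
-7     → [-6, 3, -6, -7]
swap   → [-6, 3, -7, -6]
swap   → [-6, 3, -6, -7]
swap   → [-6, 3, -7, -6]
-      → [-6, 3, -1]
rot    → [3, -1, -6]
swap   → [3, -6, -1]
-      → [3, -5]
swap   → [-5, 3]
+      → [-2]
drop   → []
3      → [3]
dup    → [3, 3]
*      → [9]
negate → [-9]
51     → [-9, 51]
over   → [-9, 51, -9]
drop   → [-9, 51]
negate → [-9, -51]
-      → [42]
rot  — needs 3 operands, stack has 1 → underflow

29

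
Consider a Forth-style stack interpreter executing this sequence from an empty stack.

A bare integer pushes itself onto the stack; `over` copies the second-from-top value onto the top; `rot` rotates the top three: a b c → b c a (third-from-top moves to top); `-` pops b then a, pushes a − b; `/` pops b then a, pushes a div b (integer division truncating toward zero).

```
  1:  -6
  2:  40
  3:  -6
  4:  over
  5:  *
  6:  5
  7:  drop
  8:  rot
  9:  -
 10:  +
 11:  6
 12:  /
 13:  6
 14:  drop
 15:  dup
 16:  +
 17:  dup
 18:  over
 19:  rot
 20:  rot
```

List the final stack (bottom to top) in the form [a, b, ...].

-6   -> [-6]
40   -> [-6, 40]
-6   -> [-6, 40, -6]
over -> [-6, 40, -6, 40]
*    -> [-6, 40, -240]
5    -> [-6, 40, -240, 5]
drop -> [-6, 40, -240]
rot  -> [40, -240, -6]
-    -> [40, -234]
+    -> [-194]
6    -> [-194, 6]
/    -> [-32]
6    -> [-32, 6]
drop -> [-32]
dup  -> [-32, -32]
+    -> [-64]
dup  -> [-64, -64]
over -> [-64, -64, -64]
rot  -> [-64, -64, -64]
rot  -> [-64, -64, -64]

[-64, -64, -64]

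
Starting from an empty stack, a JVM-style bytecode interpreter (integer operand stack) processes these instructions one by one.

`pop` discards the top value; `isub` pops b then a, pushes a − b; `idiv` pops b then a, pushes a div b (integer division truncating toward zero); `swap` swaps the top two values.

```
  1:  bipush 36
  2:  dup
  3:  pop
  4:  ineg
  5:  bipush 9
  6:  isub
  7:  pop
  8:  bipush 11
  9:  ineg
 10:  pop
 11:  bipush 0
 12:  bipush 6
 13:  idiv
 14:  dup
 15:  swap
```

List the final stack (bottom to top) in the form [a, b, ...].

[0, 0]

bipush 36 → 36
dup       → 36 36
pop       → 36
ineg      → -36
bipush 9  → -36 9
isub      → -45
pop       → (empty)
bipush 11 → 11
ineg      → -11
pop       → (empty)
bipush 0  → 0
bipush 6  → 0 6
idiv      → 0
dup       → 0 0
swap      → 0 0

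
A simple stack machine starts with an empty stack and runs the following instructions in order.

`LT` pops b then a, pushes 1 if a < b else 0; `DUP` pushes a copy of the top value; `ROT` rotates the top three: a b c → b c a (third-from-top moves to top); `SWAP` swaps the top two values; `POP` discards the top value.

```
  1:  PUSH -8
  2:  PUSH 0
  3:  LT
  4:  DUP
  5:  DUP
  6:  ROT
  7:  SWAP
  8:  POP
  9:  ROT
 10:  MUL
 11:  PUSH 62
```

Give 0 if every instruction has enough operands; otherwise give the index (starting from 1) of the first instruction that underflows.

PUSH -8  [-8]
PUSH 0   [-8, 0]
LT       [1]
DUP      [1, 1]
DUP      [1, 1, 1]
ROT      [1, 1, 1]
SWAP     [1, 1, 1]
POP      [1, 1]
ROT  — needs 3 operands, stack has 2 → underflow

9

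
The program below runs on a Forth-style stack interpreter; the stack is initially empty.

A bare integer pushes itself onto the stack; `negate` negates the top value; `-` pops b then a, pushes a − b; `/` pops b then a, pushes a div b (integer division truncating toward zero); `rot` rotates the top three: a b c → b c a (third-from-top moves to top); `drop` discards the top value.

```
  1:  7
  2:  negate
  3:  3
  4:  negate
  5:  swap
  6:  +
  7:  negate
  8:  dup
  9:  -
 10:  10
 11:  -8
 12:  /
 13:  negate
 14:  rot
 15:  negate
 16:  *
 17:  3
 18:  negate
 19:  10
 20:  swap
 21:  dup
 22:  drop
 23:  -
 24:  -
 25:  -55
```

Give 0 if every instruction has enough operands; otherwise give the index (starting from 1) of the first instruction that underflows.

14

7      → 7
negate → -7
3      → -7 3
negate → -7 -3
swap   → -3 -7
+      → -10
negate → 10
dup    → 10 10
-      → 0
10     → 0 10
-8     → 0 10 -8
/      → 0 -1
negate → 0 1
rot  — needs 3 operands, stack has 2 → underflow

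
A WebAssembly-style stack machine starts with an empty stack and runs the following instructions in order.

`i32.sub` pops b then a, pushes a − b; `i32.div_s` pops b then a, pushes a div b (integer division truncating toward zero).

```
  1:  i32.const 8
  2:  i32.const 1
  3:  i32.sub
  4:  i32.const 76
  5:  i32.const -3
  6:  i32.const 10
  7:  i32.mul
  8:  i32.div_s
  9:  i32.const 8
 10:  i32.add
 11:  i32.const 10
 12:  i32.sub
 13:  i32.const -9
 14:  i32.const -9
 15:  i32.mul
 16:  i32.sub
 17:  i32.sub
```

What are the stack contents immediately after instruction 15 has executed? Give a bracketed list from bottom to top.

[7, -4, 81]

i32.const 8  : [8]
i32.const 1  : [8, 1]
i32.sub      : [7]
i32.const 76 : [7, 76]
i32.const -3 : [7, 76, -3]
i32.const 10 : [7, 76, -3, 10]
i32.mul      : [7, 76, -30]
i32.div_s    : [7, -2]
i32.const 8  : [7, -2, 8]
i32.add      : [7, 6]
i32.const 10 : [7, 6, 10]
i32.sub      : [7, -4]
i32.const -9 : [7, -4, -9]
i32.const -9 : [7, -4, -9, -9]
i32.mul      : [7, -4, 81]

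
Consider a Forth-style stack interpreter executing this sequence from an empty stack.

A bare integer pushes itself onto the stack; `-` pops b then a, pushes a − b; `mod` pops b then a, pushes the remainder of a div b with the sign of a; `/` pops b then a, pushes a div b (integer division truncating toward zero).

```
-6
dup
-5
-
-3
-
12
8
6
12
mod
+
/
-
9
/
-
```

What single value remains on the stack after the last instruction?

-6   [-6]
dup  [-6, -6]
-5   [-6, -6, -5]
-    [-6, -1]
-3   [-6, -1, -3]
-    [-6, 2]
12   [-6, 2, 12]
8    [-6, 2, 12, 8]
6    [-6, 2, 12, 8, 6]
12   [-6, 2, 12, 8, 6, 12]
mod  [-6, 2, 12, 8, 6]
+    [-6, 2, 12, 14]
/    [-6, 2, 0]
-    [-6, 2]
9    [-6, 2, 9]
/    [-6, 0]
-    [-6]

-6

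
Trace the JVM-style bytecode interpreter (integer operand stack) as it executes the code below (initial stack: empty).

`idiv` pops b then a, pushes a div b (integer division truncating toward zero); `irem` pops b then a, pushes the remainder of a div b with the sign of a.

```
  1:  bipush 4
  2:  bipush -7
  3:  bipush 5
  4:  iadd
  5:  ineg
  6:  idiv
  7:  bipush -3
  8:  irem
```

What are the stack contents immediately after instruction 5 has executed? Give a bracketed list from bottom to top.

bipush 4  → [4]
bipush -7 → [4, -7]
bipush 5  → [4, -7, 5]
iadd      → [4, -2]
ineg      → [4, 2]

[4, 2]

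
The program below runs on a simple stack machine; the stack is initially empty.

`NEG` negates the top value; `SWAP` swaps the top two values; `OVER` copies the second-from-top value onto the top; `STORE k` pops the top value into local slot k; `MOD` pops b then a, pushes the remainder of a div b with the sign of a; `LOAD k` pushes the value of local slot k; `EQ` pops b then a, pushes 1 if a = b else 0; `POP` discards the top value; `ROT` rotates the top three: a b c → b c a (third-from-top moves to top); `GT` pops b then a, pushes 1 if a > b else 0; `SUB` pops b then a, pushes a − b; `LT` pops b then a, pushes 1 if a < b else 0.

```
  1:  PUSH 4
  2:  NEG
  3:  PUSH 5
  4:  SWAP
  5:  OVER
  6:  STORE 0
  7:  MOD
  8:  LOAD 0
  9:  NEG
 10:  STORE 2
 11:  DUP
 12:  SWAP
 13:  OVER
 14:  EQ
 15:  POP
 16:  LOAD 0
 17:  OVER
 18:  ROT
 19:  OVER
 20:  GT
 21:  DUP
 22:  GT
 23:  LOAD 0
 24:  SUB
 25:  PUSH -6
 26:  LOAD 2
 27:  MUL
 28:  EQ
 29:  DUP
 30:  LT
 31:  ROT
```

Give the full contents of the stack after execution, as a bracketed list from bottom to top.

[1, 0, 5]

PUSH 4   [4]
NEG      [-4]
PUSH 5   [-4, 5]
SWAP     [5, -4]
OVER     [5, -4, 5]
STORE 0  [5, -4]
MOD      [1]
LOAD 0   [1, 5]
NEG      [1, -5]
STORE 2  [1]
DUP      [1, 1]
SWAP     [1, 1]
OVER     [1, 1, 1]
EQ       [1, 1]
POP      [1]
LOAD 0   [1, 5]
OVER     [1, 5, 1]
ROT      [5, 1, 1]
OVER     [5, 1, 1, 1]
GT       [5, 1, 0]
DUP      [5, 1, 0, 0]
GT       [5, 1, 0]
LOAD 0   [5, 1, 0, 5]
SUB      [5, 1, -5]
PUSH -6  [5, 1, -5, -6]
LOAD 2   [5, 1, -5, -6, -5]
MUL      [5, 1, -5, 30]
EQ       [5, 1, 0]
DUP      [5, 1, 0, 0]
LT       [5, 1, 0]
ROT      [1, 0, 5]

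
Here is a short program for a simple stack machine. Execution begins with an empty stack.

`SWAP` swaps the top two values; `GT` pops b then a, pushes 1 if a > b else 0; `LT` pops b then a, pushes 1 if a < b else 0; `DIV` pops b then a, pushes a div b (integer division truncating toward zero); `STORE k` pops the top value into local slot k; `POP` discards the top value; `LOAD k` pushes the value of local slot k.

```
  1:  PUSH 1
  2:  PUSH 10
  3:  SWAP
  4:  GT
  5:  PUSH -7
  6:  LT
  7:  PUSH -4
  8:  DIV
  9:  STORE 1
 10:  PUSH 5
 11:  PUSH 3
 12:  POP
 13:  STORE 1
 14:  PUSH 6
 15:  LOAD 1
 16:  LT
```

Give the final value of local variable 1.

5

PUSH 1  -> 1
PUSH 10 -> 1 10
SWAP    -> 10 1
GT      -> 1
PUSH -7 -> 1 -7
LT      -> 0
PUSH -4 -> 0 -4
DIV     -> 0
STORE 1 -> (empty)
PUSH 5  -> 5
PUSH 3  -> 5 3
POP     -> 5
STORE 1 -> (empty)
PUSH 6  -> 6
LOAD 1  -> 6 5
LT      -> 0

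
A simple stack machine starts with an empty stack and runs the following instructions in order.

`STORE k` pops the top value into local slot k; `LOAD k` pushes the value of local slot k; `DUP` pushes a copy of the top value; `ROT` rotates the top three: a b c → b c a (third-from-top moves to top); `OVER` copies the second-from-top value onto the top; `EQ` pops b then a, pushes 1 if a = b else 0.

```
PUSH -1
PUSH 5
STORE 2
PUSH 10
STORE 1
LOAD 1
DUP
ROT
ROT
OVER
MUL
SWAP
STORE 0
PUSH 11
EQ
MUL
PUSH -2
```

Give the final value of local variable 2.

5

PUSH -1 → -1
PUSH 5  → -1 5
STORE 2 → -1
PUSH 10 → -1 10
STORE 1 → -1
LOAD 1  → -1 10
DUP     → -1 10 10
ROT     → 10 10 -1
ROT     → 10 -1 10
OVER    → 10 -1 10 -1
MUL     → 10 -1 -10
SWAP    → 10 -10 -1
STORE 0 → 10 -10
PUSH 11 → 10 -10 11
EQ      → 10 0
MUL     → 0
PUSH -2 → 0 -2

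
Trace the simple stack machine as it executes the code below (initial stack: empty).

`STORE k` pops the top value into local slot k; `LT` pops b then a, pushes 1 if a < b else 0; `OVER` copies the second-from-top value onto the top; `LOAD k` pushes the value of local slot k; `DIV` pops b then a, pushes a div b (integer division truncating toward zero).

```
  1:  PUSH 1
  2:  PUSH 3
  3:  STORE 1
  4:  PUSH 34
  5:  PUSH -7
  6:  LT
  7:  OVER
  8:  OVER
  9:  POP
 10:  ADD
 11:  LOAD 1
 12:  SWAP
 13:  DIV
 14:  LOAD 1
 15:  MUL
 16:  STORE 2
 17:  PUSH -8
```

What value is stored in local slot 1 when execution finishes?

PUSH 1  -> 1
PUSH 3  -> 1 3
STORE 1 -> 1
PUSH 34 -> 1 34
PUSH -7 -> 1 34 -7
LT      -> 1 0
OVER    -> 1 0 1
OVER    -> 1 0 1 0
POP     -> 1 0 1
ADD     -> 1 1
LOAD 1  -> 1 1 3
SWAP    -> 1 3 1
DIV     -> 1 3
LOAD 1  -> 1 3 3
MUL     -> 1 9
STORE 2 -> 1
PUSH -8 -> 1 -8

3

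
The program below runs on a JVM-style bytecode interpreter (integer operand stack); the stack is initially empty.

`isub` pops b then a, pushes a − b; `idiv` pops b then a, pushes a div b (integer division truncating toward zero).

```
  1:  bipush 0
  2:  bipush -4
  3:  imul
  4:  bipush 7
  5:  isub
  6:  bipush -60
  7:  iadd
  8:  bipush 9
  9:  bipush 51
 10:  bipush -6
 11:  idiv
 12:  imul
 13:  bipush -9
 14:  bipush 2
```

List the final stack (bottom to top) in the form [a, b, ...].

bipush 0    0
bipush -4   0 -4
imul        0
bipush 7    0 7
isub        -7
bipush -60  -7 -60
iadd        -67
bipush 9    -67 9
bipush 51   -67 9 51
bipush -6   -67 9 51 -6
idiv        -67 9 -8
imul        -67 -72
bipush -9   -67 -72 -9
bipush 2    -67 -72 -9 2

[-67, -72, -9, 2]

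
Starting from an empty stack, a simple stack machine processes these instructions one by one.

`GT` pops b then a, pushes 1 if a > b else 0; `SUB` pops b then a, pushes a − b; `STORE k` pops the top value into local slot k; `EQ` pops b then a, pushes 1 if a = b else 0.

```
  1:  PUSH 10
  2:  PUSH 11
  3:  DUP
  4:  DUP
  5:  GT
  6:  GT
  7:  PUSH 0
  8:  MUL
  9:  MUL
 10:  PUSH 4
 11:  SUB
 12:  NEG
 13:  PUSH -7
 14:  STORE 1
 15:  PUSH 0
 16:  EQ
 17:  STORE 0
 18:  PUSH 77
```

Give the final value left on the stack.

77

PUSH 10 -> 10
PUSH 11 -> 10 11
DUP     -> 10 11 11
DUP     -> 10 11 11 11
GT      -> 10 11 0
GT      -> 10 1
PUSH 0  -> 10 1 0
MUL     -> 10 0
MUL     -> 0
PUSH 4  -> 0 4
SUB     -> -4
NEG     -> 4
PUSH -7 -> 4 -7
STORE 1 -> 4
PUSH 0  -> 4 0
EQ      -> 0
STORE 0 -> (empty)
PUSH 77 -> 77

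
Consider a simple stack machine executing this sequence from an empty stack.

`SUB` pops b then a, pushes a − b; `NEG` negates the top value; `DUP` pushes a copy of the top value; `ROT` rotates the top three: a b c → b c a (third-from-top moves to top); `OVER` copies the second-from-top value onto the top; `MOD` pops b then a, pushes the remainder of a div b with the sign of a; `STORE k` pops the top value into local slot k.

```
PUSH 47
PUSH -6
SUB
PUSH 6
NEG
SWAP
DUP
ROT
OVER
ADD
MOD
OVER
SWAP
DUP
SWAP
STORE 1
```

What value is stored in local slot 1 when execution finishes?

PUSH 47 → 47
PUSH -6 → 47 -6
SUB     → 53
PUSH 6  → 53 6
NEG     → 53 -6
SWAP    → -6 53
DUP     → -6 53 53
ROT     → 53 53 -6
OVER    → 53 53 -6 53
ADD     → 53 53 47
MOD     → 53 6
OVER    → 53 6 53
SWAP    → 53 53 6
DUP     → 53 53 6 6
SWAP    → 53 53 6 6
STORE 1 → 53 53 6

6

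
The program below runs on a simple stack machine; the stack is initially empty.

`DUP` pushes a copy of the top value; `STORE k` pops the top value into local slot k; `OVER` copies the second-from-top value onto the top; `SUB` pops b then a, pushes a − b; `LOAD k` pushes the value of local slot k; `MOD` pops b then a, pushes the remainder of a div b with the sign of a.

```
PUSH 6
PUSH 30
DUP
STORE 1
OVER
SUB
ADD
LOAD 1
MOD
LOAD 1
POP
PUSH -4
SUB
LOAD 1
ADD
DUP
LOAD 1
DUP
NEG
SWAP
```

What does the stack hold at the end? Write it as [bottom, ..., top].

[34, 34, -30, 30]

PUSH 6  → [6]
PUSH 30 → [6, 30]
DUP     → [6, 30, 30]
STORE 1 → [6, 30]
OVER    → [6, 30, 6]
SUB     → [6, 24]
ADD     → [30]
LOAD 1  → [30, 30]
MOD     → [0]
LOAD 1  → [0, 30]
POP     → [0]
PUSH -4 → [0, -4]
SUB     → [4]
LOAD 1  → [4, 30]
ADD     → [34]
DUP     → [34, 34]
LOAD 1  → [34, 34, 30]
DUP     → [34, 34, 30, 30]
NEG     → [34, 34, 30, -30]
SWAP    → [34, 34, -30, 30]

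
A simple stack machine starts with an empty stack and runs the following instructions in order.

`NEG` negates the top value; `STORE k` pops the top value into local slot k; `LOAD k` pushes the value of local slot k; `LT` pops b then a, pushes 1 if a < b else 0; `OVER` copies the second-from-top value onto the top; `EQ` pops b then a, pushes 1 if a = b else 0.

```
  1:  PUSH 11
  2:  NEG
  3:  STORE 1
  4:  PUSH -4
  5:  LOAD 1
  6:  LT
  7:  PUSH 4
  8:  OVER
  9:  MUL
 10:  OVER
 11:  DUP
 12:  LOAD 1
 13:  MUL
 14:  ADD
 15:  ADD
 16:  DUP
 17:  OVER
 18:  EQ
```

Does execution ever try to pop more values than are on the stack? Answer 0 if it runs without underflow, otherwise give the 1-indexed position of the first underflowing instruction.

0

PUSH 11 -> [11]
NEG     -> [-11]
STORE 1 -> []
PUSH -4 -> [-4]
LOAD 1  -> [-4, -11]
LT      -> [0]
PUSH 4  -> [0, 4]
OVER    -> [0, 4, 0]
MUL     -> [0, 0]
OVER    -> [0, 0, 0]
DUP     -> [0, 0, 0, 0]
LOAD 1  -> [0, 0, 0, 0, -11]
MUL     -> [0, 0, 0, 0]
ADD     -> [0, 0, 0]
ADD     -> [0, 0]
DUP     -> [0, 0, 0]
OVER    -> [0, 0, 0, 0]
EQ      -> [0, 0, 1]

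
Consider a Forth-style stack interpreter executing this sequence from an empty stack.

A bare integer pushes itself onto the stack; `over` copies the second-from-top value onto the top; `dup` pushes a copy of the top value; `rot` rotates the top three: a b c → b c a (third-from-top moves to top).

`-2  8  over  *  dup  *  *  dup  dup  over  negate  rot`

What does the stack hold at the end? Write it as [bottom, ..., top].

[-512, -512, 512, -512]

-2     : -2
8      : -2 8
over   : -2 8 -2
*      : -2 -16
dup    : -2 -16 -16
*      : -2 256
*      : -512
dup    : -512 -512
dup    : -512 -512 -512
over   : -512 -512 -512 -512
negate : -512 -512 -512 512
rot    : -512 -512 512 -512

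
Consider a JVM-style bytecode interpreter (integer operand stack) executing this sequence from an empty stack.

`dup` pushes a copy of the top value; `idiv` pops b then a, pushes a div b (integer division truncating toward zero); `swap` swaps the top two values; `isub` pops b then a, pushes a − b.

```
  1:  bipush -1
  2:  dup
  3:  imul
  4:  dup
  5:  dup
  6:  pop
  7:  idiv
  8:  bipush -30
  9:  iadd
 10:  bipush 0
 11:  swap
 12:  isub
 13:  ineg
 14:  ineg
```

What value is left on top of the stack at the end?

29

bipush -1  → [-1]
dup        → [-1, -1]
imul       → [1]
dup        → [1, 1]
dup        → [1, 1, 1]
pop        → [1, 1]
idiv       → [1]
bipush -30 → [1, -30]
iadd       → [-29]
bipush 0   → [-29, 0]
swap       → [0, -29]
isub       → [29]
ineg       → [-29]
ineg       → [29]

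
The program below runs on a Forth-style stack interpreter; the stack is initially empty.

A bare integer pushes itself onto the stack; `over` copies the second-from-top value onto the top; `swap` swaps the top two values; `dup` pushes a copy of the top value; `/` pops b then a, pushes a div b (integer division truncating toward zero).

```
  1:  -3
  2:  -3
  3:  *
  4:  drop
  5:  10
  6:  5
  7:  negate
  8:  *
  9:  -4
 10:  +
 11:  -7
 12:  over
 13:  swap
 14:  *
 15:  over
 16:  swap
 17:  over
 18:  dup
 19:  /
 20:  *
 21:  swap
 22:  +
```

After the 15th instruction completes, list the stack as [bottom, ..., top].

[-54, 378, -54]

-3      -3
-3      -3 -3
*       9
drop    (empty)
10      10
5       10 5
negate  10 -5
*       -50
-4      -50 -4
+       -54
-7      -54 -7
over    -54 -7 -54
swap    -54 -54 -7
*       -54 378
over    -54 378 -54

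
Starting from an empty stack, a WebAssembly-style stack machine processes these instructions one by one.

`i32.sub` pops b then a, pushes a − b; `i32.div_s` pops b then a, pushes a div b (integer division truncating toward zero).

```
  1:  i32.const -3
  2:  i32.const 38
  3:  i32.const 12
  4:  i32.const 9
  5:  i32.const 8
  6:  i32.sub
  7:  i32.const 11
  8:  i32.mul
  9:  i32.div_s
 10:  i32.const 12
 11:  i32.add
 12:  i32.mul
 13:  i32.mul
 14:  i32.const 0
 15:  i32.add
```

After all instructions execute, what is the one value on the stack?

-1482

i32.const -3 → -3
i32.const 38 → -3 38
i32.const 12 → -3 38 12
i32.const 9  → -3 38 12 9
i32.const 8  → -3 38 12 9 8
i32.sub      → -3 38 12 1
i32.const 11 → -3 38 12 1 11
i32.mul      → -3 38 12 11
i32.div_s    → -3 38 1
i32.const 12 → -3 38 1 12
i32.add      → -3 38 13
i32.mul      → -3 494
i32.mul      → -1482
i32.const 0  → -1482 0
i32.add      → -1482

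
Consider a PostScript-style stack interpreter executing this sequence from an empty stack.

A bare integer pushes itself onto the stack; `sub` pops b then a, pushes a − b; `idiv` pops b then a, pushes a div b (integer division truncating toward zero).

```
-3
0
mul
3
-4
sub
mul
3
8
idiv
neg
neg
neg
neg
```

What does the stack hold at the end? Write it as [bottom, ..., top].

[0, 0]

-3   → [-3]
0    → [-3, 0]
mul  → [0]
3    → [0, 3]
-4   → [0, 3, -4]
sub  → [0, 7]
mul  → [0]
3    → [0, 3]
8    → [0, 3, 8]
idiv → [0, 0]
neg  → [0, 0]
neg  → [0, 0]
neg  → [0, 0]
neg  → [0, 0]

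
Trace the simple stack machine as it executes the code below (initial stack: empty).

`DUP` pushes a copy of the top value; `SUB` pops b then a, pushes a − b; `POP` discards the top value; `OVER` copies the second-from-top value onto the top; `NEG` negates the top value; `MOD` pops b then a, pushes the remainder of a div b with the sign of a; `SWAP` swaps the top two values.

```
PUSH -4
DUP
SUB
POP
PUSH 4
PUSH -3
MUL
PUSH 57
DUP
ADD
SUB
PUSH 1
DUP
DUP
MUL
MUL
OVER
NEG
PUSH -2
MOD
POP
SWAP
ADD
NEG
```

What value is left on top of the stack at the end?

125

PUSH -4 → -4
DUP     → -4 -4
SUB     → 0
POP     → (empty)
PUSH 4  → 4
PUSH -3 → 4 -3
MUL     → -12
PUSH 57 → -12 57
DUP     → -12 57 57
ADD     → -12 114
SUB     → -126
PUSH 1  → -126 1
DUP     → -126 1 1
DUP     → -126 1 1 1
MUL     → -126 1 1
MUL     → -126 1
OVER    → -126 1 -126
NEG     → -126 1 126
PUSH -2 → -126 1 126 -2
MOD     → -126 1 0
POP     → -126 1
SWAP    → 1 -126
ADD     → -125
NEG     → 125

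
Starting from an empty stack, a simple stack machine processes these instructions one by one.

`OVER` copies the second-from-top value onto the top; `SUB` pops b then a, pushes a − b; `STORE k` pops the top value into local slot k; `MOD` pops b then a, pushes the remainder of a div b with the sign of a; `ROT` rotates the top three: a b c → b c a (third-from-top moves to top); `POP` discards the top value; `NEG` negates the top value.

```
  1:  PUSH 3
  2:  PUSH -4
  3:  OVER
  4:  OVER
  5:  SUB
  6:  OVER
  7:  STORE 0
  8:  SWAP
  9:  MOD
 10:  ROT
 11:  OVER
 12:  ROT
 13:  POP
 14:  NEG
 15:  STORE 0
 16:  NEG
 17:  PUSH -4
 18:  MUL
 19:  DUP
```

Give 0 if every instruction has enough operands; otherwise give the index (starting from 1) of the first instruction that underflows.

10

PUSH 3   [3]
PUSH -4  [3, -4]
OVER     [3, -4, 3]
OVER     [3, -4, 3, -4]
SUB      [3, -4, 7]
OVER     [3, -4, 7, -4]
STORE 0  [3, -4, 7]
SWAP     [3, 7, -4]
MOD      [3, 3]
ROT  — needs 3 operands, stack has 2 → underflow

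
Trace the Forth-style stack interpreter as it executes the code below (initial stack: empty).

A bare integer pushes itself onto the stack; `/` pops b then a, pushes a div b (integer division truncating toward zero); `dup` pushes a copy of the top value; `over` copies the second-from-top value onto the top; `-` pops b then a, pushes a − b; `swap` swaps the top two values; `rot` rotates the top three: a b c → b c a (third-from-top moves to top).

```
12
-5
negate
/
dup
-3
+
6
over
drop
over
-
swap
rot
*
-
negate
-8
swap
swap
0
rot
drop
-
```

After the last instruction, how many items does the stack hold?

1

12     → 12
-5     → 12 -5
negate → 12 5
/      → 2
dup    → 2 2
-3     → 2 2 -3
+      → 2 -1
6      → 2 -1 6
over   → 2 -1 6 -1
drop   → 2 -1 6
over   → 2 -1 6 -1
-      → 2 -1 7
swap   → 2 7 -1
rot    → 7 -1 2
*      → 7 -2
-      → 9
negate → -9
-8     → -9 -8
swap   → -8 -9
swap   → -9 -8
0      → -9 -8 0
rot    → -8 0 -9
drop   → -8 0
-      → -8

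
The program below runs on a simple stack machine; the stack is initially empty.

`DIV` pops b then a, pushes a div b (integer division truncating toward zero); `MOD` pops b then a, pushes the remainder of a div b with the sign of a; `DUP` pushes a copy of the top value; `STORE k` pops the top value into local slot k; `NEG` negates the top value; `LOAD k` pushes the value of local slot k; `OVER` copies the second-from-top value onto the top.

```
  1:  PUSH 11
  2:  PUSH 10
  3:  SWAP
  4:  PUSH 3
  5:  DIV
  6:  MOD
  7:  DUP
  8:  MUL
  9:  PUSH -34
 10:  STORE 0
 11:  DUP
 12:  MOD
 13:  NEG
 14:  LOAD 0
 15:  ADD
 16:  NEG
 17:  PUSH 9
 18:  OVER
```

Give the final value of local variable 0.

PUSH 11   11
PUSH 10   11 10
SWAP      10 11
PUSH 3    10 11 3
DIV       10 3
MOD       1
DUP       1 1
MUL       1
PUSH -34  1 -34
STORE 0   1
DUP       1 1
MOD       0
NEG       0
LOAD 0    0 -34
ADD       -34
NEG       34
PUSH 9    34 9
OVER      34 9 34

-34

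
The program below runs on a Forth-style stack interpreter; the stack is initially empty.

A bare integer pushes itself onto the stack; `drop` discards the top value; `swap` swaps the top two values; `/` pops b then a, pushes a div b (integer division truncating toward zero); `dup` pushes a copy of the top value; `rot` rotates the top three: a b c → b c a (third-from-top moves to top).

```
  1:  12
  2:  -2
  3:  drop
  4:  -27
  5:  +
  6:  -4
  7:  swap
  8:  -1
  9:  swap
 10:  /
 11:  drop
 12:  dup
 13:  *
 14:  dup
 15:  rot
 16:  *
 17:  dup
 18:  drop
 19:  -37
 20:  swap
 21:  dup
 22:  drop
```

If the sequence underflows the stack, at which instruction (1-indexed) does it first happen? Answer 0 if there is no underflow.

12   : [12]
-2   : [12, -2]
drop : [12]
-27  : [12, -27]
+    : [-15]
-4   : [-15, -4]
swap : [-4, -15]
-1   : [-4, -15, -1]
swap : [-4, -1, -15]
/    : [-4, 0]
drop : [-4]
dup  : [-4, -4]
*    : [16]
dup  : [16, 16]
rot  — needs 3 operands, stack has 2 → underflow

15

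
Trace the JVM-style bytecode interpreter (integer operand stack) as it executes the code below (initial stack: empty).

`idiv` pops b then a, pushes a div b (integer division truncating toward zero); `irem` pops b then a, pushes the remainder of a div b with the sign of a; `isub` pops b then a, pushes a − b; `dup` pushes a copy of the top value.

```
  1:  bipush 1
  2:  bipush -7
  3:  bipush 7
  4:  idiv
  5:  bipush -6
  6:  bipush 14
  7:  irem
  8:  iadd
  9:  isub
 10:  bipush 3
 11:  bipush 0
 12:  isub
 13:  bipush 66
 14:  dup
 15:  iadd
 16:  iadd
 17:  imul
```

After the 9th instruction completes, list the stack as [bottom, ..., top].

bipush 1  -> [1]
bipush -7 -> [1, -7]
bipush 7  -> [1, -7, 7]
idiv      -> [1, -1]
bipush -6 -> [1, -1, -6]
bipush 14 -> [1, -1, -6, 14]
irem      -> [1, -1, -6]
iadd      -> [1, -7]
isub      -> [8]

[8]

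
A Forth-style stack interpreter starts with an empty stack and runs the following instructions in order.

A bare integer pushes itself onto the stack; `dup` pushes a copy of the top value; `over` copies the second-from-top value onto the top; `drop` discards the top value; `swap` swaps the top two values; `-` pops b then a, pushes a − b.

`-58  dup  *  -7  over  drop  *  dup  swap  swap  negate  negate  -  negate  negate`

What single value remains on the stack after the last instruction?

-58    : [-58]
dup    : [-58, -58]
*      : [3364]
-7     : [3364, -7]
over   : [3364, -7, 3364]
drop   : [3364, -7]
*      : [-23548]
dup    : [-23548, -23548]
swap   : [-23548, -23548]
swap   : [-23548, -23548]
negate : [-23548, 23548]
negate : [-23548, -23548]
-      : [0]
negate : [0]
negate : [0]

0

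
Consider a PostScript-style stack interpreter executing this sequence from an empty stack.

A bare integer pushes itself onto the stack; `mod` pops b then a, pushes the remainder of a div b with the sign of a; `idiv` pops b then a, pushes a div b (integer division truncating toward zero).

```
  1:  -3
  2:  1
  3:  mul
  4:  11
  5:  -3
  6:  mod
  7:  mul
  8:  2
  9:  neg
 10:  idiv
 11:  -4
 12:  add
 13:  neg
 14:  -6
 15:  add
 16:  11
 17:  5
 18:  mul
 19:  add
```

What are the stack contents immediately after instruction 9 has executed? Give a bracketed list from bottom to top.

[-6, -2]

-3  → -3
1   → -3 1
mul → -3
11  → -3 11
-3  → -3 11 -3
mod → -3 2
mul → -6
2   → -6 2
neg → -6 -2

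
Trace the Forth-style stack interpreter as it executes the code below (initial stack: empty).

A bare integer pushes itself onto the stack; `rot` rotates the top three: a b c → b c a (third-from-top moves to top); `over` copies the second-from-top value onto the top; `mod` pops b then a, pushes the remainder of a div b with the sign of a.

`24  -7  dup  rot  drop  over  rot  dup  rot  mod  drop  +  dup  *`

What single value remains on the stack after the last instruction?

196

24    24
-7    24 -7
dup   24 -7 -7
rot   -7 -7 24
drop  -7 -7
over  -7 -7 -7
rot   -7 -7 -7
dup   -7 -7 -7 -7
rot   -7 -7 -7 -7
mod   -7 -7 0
drop  -7 -7
+     -14
dup   -14 -14
*     196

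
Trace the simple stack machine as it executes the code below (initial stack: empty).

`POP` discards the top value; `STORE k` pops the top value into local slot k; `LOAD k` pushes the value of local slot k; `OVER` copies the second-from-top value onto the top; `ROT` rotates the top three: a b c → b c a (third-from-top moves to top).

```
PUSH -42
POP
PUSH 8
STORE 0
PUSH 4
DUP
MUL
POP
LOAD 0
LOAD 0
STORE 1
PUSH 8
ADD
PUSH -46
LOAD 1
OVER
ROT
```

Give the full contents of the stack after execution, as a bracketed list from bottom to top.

PUSH -42 -> -42
POP      -> (empty)
PUSH 8   -> 8
STORE 0  -> (empty)
PUSH 4   -> 4
DUP      -> 4 4
MUL      -> 16
POP      -> (empty)
LOAD 0   -> 8
LOAD 0   -> 8 8
STORE 1  -> 8
PUSH 8   -> 8 8
ADD      -> 16
PUSH -46 -> 16 -46
LOAD 1   -> 16 -46 8
OVER     -> 16 -46 8 -46
ROT      -> 16 8 -46 -46

[16, 8, -46, -46]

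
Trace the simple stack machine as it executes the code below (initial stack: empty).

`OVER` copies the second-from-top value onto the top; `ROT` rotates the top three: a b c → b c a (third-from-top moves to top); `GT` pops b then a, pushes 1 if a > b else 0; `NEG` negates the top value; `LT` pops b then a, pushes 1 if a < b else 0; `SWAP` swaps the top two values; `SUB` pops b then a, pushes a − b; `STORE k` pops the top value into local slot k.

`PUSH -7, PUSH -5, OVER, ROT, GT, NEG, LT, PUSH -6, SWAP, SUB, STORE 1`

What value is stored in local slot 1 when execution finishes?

-7

PUSH -7  -7
PUSH -5  -7 -5
OVER     -7 -5 -7
ROT      -5 -7 -7
GT       -5 0
NEG      -5 0
LT       1
PUSH -6  1 -6
SWAP     -6 1
SUB      -7
STORE 1  (empty)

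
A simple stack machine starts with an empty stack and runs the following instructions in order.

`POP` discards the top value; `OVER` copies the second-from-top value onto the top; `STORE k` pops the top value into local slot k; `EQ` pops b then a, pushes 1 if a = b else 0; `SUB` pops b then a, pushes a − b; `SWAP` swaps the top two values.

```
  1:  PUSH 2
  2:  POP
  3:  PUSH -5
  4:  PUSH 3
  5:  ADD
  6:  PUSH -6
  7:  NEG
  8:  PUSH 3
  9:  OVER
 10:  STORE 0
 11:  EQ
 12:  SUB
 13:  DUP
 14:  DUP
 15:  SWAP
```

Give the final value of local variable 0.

PUSH 2   2
POP      (empty)
PUSH -5  -5
PUSH 3   -5 3
ADD      -2
PUSH -6  -2 -6
NEG      -2 6
PUSH 3   -2 6 3
OVER     -2 6 3 6
STORE 0  -2 6 3
EQ       -2 0
SUB      -2
DUP      -2 -2
DUP      -2 -2 -2
SWAP     -2 -2 -2

6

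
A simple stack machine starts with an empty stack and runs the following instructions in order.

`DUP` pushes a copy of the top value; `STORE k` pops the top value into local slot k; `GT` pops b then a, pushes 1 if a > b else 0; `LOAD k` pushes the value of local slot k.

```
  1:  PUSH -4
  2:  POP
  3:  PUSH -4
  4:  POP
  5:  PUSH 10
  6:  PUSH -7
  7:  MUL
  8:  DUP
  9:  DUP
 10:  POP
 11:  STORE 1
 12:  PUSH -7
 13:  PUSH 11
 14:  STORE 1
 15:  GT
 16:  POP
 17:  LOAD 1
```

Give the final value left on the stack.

PUSH -4 → [-4]
POP     → []
PUSH -4 → [-4]
POP     → []
PUSH 10 → [10]
PUSH -7 → [10, -7]
MUL     → [-70]
DUP     → [-70, -70]
DUP     → [-70, -70, -70]
POP     → [-70, -70]
STORE 1 → [-70]
PUSH -7 → [-70, -7]
PUSH 11 → [-70, -7, 11]
STORE 1 → [-70, -7]
GT      → [0]
POP     → []
LOAD 1  → [11]

11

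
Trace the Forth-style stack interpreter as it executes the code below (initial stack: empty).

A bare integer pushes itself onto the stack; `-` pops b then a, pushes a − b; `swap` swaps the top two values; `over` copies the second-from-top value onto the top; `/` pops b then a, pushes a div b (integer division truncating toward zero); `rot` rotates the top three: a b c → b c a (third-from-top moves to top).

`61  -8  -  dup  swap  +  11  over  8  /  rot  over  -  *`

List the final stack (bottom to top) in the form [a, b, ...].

61   -> 61
-8   -> 61 -8
-    -> 69
dup  -> 69 69
swap -> 69 69
+    -> 138
11   -> 138 11
over -> 138 11 138
8    -> 138 11 138 8
/    -> 138 11 17
rot  -> 11 17 138
over -> 11 17 138 17
-    -> 11 17 121
*    -> 11 2057

[11, 2057]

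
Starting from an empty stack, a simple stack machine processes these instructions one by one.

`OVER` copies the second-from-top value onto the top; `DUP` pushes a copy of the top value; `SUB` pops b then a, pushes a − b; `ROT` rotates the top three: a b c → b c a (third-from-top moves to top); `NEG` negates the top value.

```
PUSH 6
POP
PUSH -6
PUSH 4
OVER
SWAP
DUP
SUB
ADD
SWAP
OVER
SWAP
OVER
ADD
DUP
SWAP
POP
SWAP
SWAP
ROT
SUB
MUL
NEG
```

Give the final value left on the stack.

PUSH 6  : 6
POP     : (empty)
PUSH -6 : -6
PUSH 4  : -6 4
OVER    : -6 4 -6
SWAP    : -6 -6 4
DUP     : -6 -6 4 4
SUB     : -6 -6 0
ADD     : -6 -6
SWAP    : -6 -6
OVER    : -6 -6 -6
SWAP    : -6 -6 -6
OVER    : -6 -6 -6 -6
ADD     : -6 -6 -12
DUP     : -6 -6 -12 -12
SWAP    : -6 -6 -12 -12
POP     : -6 -6 -12
SWAP    : -6 -12 -6
SWAP    : -6 -6 -12
ROT     : -6 -12 -6
SUB     : -6 -6
MUL     : 36
NEG     : -36

-36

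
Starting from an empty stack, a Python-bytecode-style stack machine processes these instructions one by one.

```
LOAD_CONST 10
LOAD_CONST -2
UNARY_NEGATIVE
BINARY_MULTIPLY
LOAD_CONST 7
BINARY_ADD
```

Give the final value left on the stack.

27

LOAD_CONST 10   : [10]
LOAD_CONST -2   : [10, -2]
UNARY_NEGATIVE  : [10, 2]
BINARY_MULTIPLY : [20]
LOAD_CONST 7    : [20, 7]
BINARY_ADD      : [27]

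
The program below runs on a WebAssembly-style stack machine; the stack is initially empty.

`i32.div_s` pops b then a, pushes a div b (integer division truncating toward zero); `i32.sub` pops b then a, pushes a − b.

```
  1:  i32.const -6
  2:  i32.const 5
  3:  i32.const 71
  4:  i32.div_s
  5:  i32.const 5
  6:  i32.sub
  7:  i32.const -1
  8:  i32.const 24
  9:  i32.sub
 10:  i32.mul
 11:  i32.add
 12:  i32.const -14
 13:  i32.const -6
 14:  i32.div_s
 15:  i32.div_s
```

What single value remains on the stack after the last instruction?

59

i32.const -6   [-6]
i32.const 5    [-6, 5]
i32.const 71   [-6, 5, 71]
i32.div_s      [-6, 0]
i32.const 5    [-6, 0, 5]
i32.sub        [-6, -5]
i32.const -1   [-6, -5, -1]
i32.const 24   [-6, -5, -1, 24]
i32.sub        [-6, -5, -25]
i32.mul        [-6, 125]
i32.add        [119]
i32.const -14  [119, -14]
i32.const -6   [119, -14, -6]
i32.div_s      [119, 2]
i32.div_s      [59]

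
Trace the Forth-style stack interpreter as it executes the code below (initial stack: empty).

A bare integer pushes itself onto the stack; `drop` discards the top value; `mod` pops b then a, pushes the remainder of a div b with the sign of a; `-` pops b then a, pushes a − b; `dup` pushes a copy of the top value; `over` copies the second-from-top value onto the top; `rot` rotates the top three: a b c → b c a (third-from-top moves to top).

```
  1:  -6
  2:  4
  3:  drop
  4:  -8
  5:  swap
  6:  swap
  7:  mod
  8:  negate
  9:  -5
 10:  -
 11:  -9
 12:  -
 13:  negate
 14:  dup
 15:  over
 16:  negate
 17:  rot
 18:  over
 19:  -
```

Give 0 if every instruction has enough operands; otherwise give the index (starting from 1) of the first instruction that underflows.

-6     → [-6]
4      → [-6, 4]
drop   → [-6]
-8     → [-6, -8]
swap   → [-8, -6]
swap   → [-6, -8]
mod    → [-6]
negate → [6]
-5     → [6, -5]
-      → [11]
-9     → [11, -9]
-      → [20]
negate → [-20]
dup    → [-20, -20]
over   → [-20, -20, -20]
negate → [-20, -20, 20]
rot    → [-20, 20, -20]
over   → [-20, 20, -20, 20]
-      → [-20, 20, -40]

0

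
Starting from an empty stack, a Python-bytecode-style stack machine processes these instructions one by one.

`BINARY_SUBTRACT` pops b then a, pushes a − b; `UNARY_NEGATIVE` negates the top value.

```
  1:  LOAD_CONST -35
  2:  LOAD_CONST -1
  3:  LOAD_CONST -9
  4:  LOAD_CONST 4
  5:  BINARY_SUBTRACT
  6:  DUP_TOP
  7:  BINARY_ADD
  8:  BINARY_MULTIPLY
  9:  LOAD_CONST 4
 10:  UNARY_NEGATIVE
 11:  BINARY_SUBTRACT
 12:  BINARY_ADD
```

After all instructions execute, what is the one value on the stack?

-5

LOAD_CONST -35  : [-35]
LOAD_CONST -1   : [-35, -1]
LOAD_CONST -9   : [-35, -1, -9]
LOAD_CONST 4    : [-35, -1, -9, 4]
BINARY_SUBTRACT : [-35, -1, -13]
DUP_TOP         : [-35, -1, -13, -13]
BINARY_ADD      : [-35, -1, -26]
BINARY_MULTIPLY : [-35, 26]
LOAD_CONST 4    : [-35, 26, 4]
UNARY_NEGATIVE  : [-35, 26, -4]
BINARY_SUBTRACT : [-35, 30]
BINARY_ADD      : [-5]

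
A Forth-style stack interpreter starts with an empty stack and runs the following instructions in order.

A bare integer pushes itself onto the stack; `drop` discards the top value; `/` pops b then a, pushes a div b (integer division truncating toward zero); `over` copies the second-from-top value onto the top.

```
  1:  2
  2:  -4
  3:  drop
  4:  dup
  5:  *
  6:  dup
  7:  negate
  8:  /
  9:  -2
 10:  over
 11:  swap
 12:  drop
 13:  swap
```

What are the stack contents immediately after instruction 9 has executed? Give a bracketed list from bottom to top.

[-1, -2]

2       2
-4      2 -4
drop    2
dup     2 2
*       4
dup     4 4
negate  4 -4
/       -1
-2      -1 -2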